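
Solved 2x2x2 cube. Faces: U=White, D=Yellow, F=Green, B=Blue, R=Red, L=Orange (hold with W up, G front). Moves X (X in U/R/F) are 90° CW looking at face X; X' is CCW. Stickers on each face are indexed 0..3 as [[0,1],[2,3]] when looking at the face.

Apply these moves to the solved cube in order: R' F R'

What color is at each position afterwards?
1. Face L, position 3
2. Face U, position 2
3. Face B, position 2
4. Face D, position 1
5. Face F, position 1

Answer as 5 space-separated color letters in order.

Answer: G O R G B

Derivation:
After move 1 (R'): R=RRRR U=WBWB F=GWGW D=YGYG B=YBYB
After move 2 (F): F=GGWW U=WBOO R=WRBR D=RRYG L=OYOG
After move 3 (R'): R=RRWB U=WYOY F=GBWO D=RGYW B=GBRB
Query 1: L[3] = G
Query 2: U[2] = O
Query 3: B[2] = R
Query 4: D[1] = G
Query 5: F[1] = B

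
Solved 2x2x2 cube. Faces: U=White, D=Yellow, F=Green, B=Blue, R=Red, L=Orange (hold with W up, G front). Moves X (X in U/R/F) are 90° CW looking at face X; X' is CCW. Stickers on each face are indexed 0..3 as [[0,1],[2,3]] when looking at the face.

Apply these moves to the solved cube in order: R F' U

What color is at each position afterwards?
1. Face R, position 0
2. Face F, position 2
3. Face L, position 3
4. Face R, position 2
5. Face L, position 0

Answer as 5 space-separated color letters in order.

After move 1 (R): R=RRRR U=WGWG F=GYGY D=YBYB B=WBWB
After move 2 (F'): F=YYGG U=WGRR R=BRYR D=OOYB L=OGOW
After move 3 (U): U=RWRG F=BRGG R=WBYR B=OGWB L=YYOW
Query 1: R[0] = W
Query 2: F[2] = G
Query 3: L[3] = W
Query 4: R[2] = Y
Query 5: L[0] = Y

Answer: W G W Y Y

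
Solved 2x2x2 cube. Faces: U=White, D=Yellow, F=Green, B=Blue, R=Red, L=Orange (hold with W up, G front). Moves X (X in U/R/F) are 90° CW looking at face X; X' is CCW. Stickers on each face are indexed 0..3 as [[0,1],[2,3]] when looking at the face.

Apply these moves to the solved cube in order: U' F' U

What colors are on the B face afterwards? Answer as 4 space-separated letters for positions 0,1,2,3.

Answer: B W B B

Derivation:
After move 1 (U'): U=WWWW F=OOGG R=GGRR B=RRBB L=BBOO
After move 2 (F'): F=OGOG U=WWGR R=YGYR D=BOYY L=BWOW
After move 3 (U): U=GWRW F=YGOG R=RRYR B=BWBB L=OGOW
Query: B face = BWBB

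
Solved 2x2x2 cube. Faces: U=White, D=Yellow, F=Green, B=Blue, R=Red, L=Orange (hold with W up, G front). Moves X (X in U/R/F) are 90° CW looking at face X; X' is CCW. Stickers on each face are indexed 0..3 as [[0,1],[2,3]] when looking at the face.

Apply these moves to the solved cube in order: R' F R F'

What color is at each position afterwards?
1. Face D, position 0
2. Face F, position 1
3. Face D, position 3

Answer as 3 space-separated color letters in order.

Answer: Y G Y

Derivation:
After move 1 (R'): R=RRRR U=WBWB F=GWGW D=YGYG B=YBYB
After move 2 (F): F=GGWW U=WBOO R=WRBR D=RRYG L=OYOG
After move 3 (R): R=BWRR U=WGOW F=GRWG D=RYYY B=OBBB
After move 4 (F'): F=RGGW U=WGBR R=YWRR D=YGYY L=OWOO
Query 1: D[0] = Y
Query 2: F[1] = G
Query 3: D[3] = Y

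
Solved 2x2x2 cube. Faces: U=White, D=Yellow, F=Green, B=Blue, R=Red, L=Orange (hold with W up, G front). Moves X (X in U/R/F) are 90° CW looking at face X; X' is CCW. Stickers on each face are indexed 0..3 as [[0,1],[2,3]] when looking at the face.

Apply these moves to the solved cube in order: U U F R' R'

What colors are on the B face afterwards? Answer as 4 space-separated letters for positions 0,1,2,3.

After move 1 (U): U=WWWW F=RRGG R=BBRR B=OOBB L=GGOO
After move 2 (U): U=WWWW F=BBGG R=OORR B=GGBB L=RROO
After move 3 (F): F=GBGB U=WWOR R=WOWR D=ROYY L=RYOY
After move 4 (R'): R=ORWW U=WBOG F=GWGR D=RBYB B=YGOB
After move 5 (R'): R=RWOW U=WOOY F=GBGG D=RWYR B=BGBB
Query: B face = BGBB

Answer: B G B B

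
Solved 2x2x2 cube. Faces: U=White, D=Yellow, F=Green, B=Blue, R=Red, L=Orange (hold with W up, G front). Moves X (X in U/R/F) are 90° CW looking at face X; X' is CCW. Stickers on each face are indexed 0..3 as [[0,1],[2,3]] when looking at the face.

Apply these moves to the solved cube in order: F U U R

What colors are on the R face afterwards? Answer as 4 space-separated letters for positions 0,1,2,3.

Answer: W O R Y

Derivation:
After move 1 (F): F=GGGG U=WWOO R=WRWR D=RRYY L=OYOY
After move 2 (U): U=OWOW F=WRGG R=BBWR B=OYBB L=GGOY
After move 3 (U): U=OOWW F=BBGG R=OYWR B=GGBB L=WROY
After move 4 (R): R=WORY U=OBWG F=BRGY D=RBYG B=WGOB
Query: R face = WORY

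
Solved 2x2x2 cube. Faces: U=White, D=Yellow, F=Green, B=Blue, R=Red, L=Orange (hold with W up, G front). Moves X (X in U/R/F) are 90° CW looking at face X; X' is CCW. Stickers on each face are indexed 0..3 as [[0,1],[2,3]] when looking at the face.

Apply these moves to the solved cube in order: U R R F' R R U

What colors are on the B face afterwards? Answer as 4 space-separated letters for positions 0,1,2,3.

After move 1 (U): U=WWWW F=RRGG R=BBRR B=OOBB L=GGOO
After move 2 (R): R=RBRB U=WRWG F=RYGY D=YBYO B=WOWB
After move 3 (R): R=RRBB U=WYWY F=RBGO D=YWYW B=GORB
After move 4 (F'): F=BORG U=WYRB R=WRYB D=GOYW L=GYOW
After move 5 (R): R=YWBR U=WORG F=BORW D=GRYG B=BOYB
After move 6 (R): R=BYRW U=WORW F=BRRG D=GYYB B=GOOB
After move 7 (U): U=RWWO F=BYRG R=GORW B=GYOB L=BROW
Query: B face = GYOB

Answer: G Y O B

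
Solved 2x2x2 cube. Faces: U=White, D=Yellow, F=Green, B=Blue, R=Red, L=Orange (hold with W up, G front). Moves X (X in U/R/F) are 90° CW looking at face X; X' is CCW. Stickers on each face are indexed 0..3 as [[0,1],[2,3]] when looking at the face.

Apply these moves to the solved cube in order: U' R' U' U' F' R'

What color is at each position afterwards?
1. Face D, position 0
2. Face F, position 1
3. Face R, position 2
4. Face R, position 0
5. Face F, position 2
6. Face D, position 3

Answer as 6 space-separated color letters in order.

After move 1 (U'): U=WWWW F=OOGG R=GGRR B=RRBB L=BBOO
After move 2 (R'): R=GRGR U=WBWR F=OWGW D=YOYG B=YRYB
After move 3 (U'): U=BRWW F=BBGW R=OWGR B=GRYB L=YROO
After move 4 (U'): U=RWBW F=YRGW R=BBGR B=OWYB L=GROO
After move 5 (F'): F=RWYG U=RWBG R=OBYR D=ROYG L=GWOB
After move 6 (R'): R=BROY U=RYBO F=RWYG D=RWYG B=GWOB
Query 1: D[0] = R
Query 2: F[1] = W
Query 3: R[2] = O
Query 4: R[0] = B
Query 5: F[2] = Y
Query 6: D[3] = G

Answer: R W O B Y G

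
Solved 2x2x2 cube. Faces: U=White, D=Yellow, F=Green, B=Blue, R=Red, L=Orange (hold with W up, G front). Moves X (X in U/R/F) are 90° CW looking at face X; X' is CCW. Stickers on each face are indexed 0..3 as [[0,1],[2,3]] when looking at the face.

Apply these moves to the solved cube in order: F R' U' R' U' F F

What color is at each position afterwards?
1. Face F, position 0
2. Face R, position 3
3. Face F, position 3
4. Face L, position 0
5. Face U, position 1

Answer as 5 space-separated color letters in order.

After move 1 (F): F=GGGG U=WWOO R=WRWR D=RRYY L=OYOY
After move 2 (R'): R=RRWW U=WBOB F=GWGO D=RGYG B=YBRB
After move 3 (U'): U=BBWO F=OYGO R=GWWW B=RRRB L=YBOY
After move 4 (R'): R=WWGW U=BRWR F=OBGO D=RYYO B=GRGB
After move 5 (U'): U=RRBW F=YBGO R=OBGW B=WWGB L=GROY
After move 6 (F): F=GYOB U=RRYR R=BBWW D=GOYO L=GROY
After move 7 (F): F=OGBY U=RRYR R=YBRW D=WBYO L=GGOO
Query 1: F[0] = O
Query 2: R[3] = W
Query 3: F[3] = Y
Query 4: L[0] = G
Query 5: U[1] = R

Answer: O W Y G R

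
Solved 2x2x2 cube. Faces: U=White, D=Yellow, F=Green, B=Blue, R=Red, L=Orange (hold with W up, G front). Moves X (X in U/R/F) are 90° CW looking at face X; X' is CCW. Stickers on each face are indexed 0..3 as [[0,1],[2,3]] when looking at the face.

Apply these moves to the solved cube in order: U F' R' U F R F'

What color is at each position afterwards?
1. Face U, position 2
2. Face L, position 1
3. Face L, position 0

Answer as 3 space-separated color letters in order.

Answer: B R R

Derivation:
After move 1 (U): U=WWWW F=RRGG R=BBRR B=OOBB L=GGOO
After move 2 (F'): F=RGRG U=WWBR R=YBYR D=GOYY L=GWOW
After move 3 (R'): R=BRYY U=WBBO F=RWRR D=GGYG B=YOOB
After move 4 (U): U=BWOB F=BRRR R=YOYY B=GWOB L=RWOW
After move 5 (F): F=RBRR U=BWWW R=OOBY D=YYYG L=RGOG
After move 6 (R): R=BOYO U=BBWR F=RYRG D=YOYG B=WWWB
After move 7 (F'): F=YGRR U=BBBY R=OOYO D=GGYG L=RROW
Query 1: U[2] = B
Query 2: L[1] = R
Query 3: L[0] = R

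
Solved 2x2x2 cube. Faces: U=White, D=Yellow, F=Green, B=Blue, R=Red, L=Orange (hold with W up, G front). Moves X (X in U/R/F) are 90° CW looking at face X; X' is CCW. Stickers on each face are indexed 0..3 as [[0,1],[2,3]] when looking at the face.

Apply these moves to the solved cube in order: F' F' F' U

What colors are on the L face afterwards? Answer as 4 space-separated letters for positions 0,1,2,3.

Answer: G G O Y

Derivation:
After move 1 (F'): F=GGGG U=WWRR R=YRYR D=OOYY L=OWOW
After move 2 (F'): F=GGGG U=WWYY R=OROR D=WWYY L=OROR
After move 3 (F'): F=GGGG U=WWOO R=WRWR D=RRYY L=OYOY
After move 4 (U): U=OWOW F=WRGG R=BBWR B=OYBB L=GGOY
Query: L face = GGOY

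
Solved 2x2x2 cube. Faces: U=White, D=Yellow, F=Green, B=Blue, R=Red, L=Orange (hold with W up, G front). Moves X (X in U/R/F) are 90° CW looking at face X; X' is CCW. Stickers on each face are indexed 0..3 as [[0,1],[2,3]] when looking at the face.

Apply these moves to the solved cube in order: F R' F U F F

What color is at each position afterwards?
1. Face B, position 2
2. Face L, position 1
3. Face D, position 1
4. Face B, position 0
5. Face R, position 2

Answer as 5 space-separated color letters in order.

Answer: R B Y O G

Derivation:
After move 1 (F): F=GGGG U=WWOO R=WRWR D=RRYY L=OYOY
After move 2 (R'): R=RRWW U=WBOB F=GWGO D=RGYG B=YBRB
After move 3 (F): F=GGOW U=WBYY R=ORBW D=WRYG L=OROG
After move 4 (U): U=YWYB F=OROW R=YBBW B=ORRB L=GGOG
After move 5 (F): F=OOWR U=YWGG R=YBBW D=BYYG L=GWOR
After move 6 (F): F=WORO U=YWRW R=GBGW D=BYYG L=GBOY
Query 1: B[2] = R
Query 2: L[1] = B
Query 3: D[1] = Y
Query 4: B[0] = O
Query 5: R[2] = G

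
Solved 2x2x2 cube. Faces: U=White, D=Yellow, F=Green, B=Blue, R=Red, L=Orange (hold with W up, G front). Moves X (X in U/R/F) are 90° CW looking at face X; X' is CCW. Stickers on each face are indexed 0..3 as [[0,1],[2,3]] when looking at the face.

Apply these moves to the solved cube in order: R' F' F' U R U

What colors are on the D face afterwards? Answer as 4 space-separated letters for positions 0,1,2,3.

After move 1 (R'): R=RRRR U=WBWB F=GWGW D=YGYG B=YBYB
After move 2 (F'): F=WWGG U=WBRR R=GRYR D=OOYG L=OBOW
After move 3 (F'): F=WGWG U=WBGY R=OROR D=BWYG L=OROR
After move 4 (U): U=GWYB F=ORWG R=YBOR B=ORYB L=WGOR
After move 5 (R): R=OYRB U=GRYG F=OWWG D=BYYO B=BRWB
After move 6 (U): U=YGGR F=OYWG R=BRRB B=WGWB L=OWOR
Query: D face = BYYO

Answer: B Y Y O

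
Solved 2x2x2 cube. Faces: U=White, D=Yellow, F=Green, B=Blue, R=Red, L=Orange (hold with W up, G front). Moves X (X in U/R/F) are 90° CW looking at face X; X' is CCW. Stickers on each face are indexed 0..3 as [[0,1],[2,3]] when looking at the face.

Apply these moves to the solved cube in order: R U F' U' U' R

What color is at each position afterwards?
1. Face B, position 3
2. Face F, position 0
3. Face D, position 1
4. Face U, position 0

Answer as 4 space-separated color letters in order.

Answer: B O W R

Derivation:
After move 1 (R): R=RRRR U=WGWG F=GYGY D=YBYB B=WBWB
After move 2 (U): U=WWGG F=RRGY R=WBRR B=OOWB L=GYOO
After move 3 (F'): F=RYRG U=WWWR R=BBYR D=YOYB L=GGOG
After move 4 (U'): U=WRWW F=GGRG R=RYYR B=BBWB L=OOOG
After move 5 (U'): U=RWWW F=OORG R=GGYR B=RYWB L=BBOG
After move 6 (R): R=YGRG U=ROWG F=OORB D=YWYR B=WYWB
Query 1: B[3] = B
Query 2: F[0] = O
Query 3: D[1] = W
Query 4: U[0] = R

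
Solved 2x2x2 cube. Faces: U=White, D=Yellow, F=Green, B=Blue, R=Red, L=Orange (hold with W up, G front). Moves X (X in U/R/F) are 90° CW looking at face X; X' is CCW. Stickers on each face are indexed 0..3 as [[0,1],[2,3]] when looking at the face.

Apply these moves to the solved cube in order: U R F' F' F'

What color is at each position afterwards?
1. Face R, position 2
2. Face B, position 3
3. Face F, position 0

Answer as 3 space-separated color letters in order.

Answer: G B G

Derivation:
After move 1 (U): U=WWWW F=RRGG R=BBRR B=OOBB L=GGOO
After move 2 (R): R=RBRB U=WRWG F=RYGY D=YBYO B=WOWB
After move 3 (F'): F=YYRG U=WRRR R=BBYB D=GOYO L=GGOW
After move 4 (F'): F=YGYR U=WRBY R=OBGB D=GWYO L=GROR
After move 5 (F'): F=GRYY U=WROG R=WBGB D=RRYO L=GYOB
Query 1: R[2] = G
Query 2: B[3] = B
Query 3: F[0] = G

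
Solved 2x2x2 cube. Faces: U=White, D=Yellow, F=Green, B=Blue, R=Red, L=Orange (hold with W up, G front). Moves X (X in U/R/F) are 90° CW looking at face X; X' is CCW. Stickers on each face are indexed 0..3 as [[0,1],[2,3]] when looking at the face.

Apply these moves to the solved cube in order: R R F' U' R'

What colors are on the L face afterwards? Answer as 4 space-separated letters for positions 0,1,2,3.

Answer: G B O W

Derivation:
After move 1 (R): R=RRRR U=WGWG F=GYGY D=YBYB B=WBWB
After move 2 (R): R=RRRR U=WYWY F=GBGB D=YWYW B=GBGB
After move 3 (F'): F=BBGG U=WYRR R=WRYR D=OOYW L=OYOW
After move 4 (U'): U=YRWR F=OYGG R=BBYR B=WRGB L=GBOW
After move 5 (R'): R=BRBY U=YGWW F=ORGR D=OYYG B=WROB
Query: L face = GBOW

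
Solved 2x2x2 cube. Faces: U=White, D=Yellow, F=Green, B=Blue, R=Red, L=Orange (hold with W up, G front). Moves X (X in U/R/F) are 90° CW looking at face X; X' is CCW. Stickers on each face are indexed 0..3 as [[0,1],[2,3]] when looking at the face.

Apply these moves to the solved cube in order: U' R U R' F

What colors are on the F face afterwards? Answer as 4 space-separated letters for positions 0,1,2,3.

Answer: G R O W

Derivation:
After move 1 (U'): U=WWWW F=OOGG R=GGRR B=RRBB L=BBOO
After move 2 (R): R=RGRG U=WOWG F=OYGY D=YBYR B=WRWB
After move 3 (U): U=WWGO F=RGGY R=WRRG B=BBWB L=OYOO
After move 4 (R'): R=RGWR U=WWGB F=RWGO D=YGYY B=RBBB
After move 5 (F): F=GROW U=WWOY R=GGBR D=WRYY L=OYOG
Query: F face = GROW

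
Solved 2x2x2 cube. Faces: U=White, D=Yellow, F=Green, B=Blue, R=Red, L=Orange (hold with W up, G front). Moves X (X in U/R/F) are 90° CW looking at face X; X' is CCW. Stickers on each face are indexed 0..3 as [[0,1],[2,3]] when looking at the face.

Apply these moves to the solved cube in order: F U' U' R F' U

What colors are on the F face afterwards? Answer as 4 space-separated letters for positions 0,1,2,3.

After move 1 (F): F=GGGG U=WWOO R=WRWR D=RRYY L=OYOY
After move 2 (U'): U=WOWO F=OYGG R=GGWR B=WRBB L=BBOY
After move 3 (U'): U=OOWW F=BBGG R=OYWR B=GGBB L=WROY
After move 4 (R): R=WORY U=OBWG F=BRGY D=RBYG B=WGOB
After move 5 (F'): F=RYBG U=OBWR R=BORY D=RYYG L=WGOW
After move 6 (U): U=WORB F=BOBG R=WGRY B=WGOB L=RYOW
Query: F face = BOBG

Answer: B O B G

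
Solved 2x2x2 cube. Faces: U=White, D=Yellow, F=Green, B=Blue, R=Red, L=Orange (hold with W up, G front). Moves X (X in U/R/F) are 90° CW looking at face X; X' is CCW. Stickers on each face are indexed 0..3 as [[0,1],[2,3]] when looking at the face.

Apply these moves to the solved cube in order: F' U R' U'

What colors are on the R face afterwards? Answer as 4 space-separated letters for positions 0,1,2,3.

Answer: Y W B Y

Derivation:
After move 1 (F'): F=GGGG U=WWRR R=YRYR D=OOYY L=OWOW
After move 2 (U): U=RWRW F=YRGG R=BBYR B=OWBB L=GGOW
After move 3 (R'): R=BRBY U=RBRO F=YWGW D=ORYG B=YWOB
After move 4 (U'): U=BORR F=GGGW R=YWBY B=BROB L=YWOW
Query: R face = YWBY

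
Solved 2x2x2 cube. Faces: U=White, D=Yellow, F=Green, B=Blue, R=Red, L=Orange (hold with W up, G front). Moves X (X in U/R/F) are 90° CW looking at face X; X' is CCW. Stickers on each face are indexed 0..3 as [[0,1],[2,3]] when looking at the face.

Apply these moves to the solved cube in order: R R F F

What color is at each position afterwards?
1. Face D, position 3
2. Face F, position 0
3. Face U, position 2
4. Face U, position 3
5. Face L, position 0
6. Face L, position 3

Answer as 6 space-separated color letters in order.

Answer: W B W Y O R

Derivation:
After move 1 (R): R=RRRR U=WGWG F=GYGY D=YBYB B=WBWB
After move 2 (R): R=RRRR U=WYWY F=GBGB D=YWYW B=GBGB
After move 3 (F): F=GGBB U=WYOO R=WRYR D=RRYW L=OYOW
After move 4 (F): F=BGBG U=WYWY R=OROR D=YWYW L=OROR
Query 1: D[3] = W
Query 2: F[0] = B
Query 3: U[2] = W
Query 4: U[3] = Y
Query 5: L[0] = O
Query 6: L[3] = R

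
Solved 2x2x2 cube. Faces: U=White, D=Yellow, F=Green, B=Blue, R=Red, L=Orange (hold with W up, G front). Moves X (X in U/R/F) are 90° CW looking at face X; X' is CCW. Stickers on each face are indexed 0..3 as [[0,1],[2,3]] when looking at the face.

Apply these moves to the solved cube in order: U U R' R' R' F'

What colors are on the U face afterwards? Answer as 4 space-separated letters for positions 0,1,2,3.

Answer: W B R R

Derivation:
After move 1 (U): U=WWWW F=RRGG R=BBRR B=OOBB L=GGOO
After move 2 (U): U=WWWW F=BBGG R=OORR B=GGBB L=RROO
After move 3 (R'): R=OROR U=WBWG F=BWGW D=YBYG B=YGYB
After move 4 (R'): R=RROO U=WYWY F=BBGG D=YWYW B=GGBB
After move 5 (R'): R=RORO U=WBWG F=BYGY D=YBYG B=WGWB
After move 6 (F'): F=YYBG U=WBRR R=BOYO D=ROYG L=RGOW
Query: U face = WBRR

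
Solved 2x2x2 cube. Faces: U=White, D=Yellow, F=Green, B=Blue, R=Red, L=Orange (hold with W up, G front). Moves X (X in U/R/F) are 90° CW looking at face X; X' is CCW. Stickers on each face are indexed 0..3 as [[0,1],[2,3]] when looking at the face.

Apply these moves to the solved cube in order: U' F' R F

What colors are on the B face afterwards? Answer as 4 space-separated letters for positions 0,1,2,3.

After move 1 (U'): U=WWWW F=OOGG R=GGRR B=RRBB L=BBOO
After move 2 (F'): F=OGOG U=WWGR R=YGYR D=BOYY L=BWOW
After move 3 (R): R=YYRG U=WGGG F=OOOY D=BBYR B=RRWB
After move 4 (F): F=OOYO U=WGWW R=GYGG D=RYYR L=BBOB
Query: B face = RRWB

Answer: R R W B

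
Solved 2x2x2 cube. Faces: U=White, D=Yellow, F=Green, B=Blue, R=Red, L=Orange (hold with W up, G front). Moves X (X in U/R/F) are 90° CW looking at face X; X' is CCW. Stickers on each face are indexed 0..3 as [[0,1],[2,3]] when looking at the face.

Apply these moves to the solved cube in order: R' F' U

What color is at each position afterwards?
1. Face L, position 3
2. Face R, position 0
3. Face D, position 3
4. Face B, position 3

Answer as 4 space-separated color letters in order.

Answer: W Y G B

Derivation:
After move 1 (R'): R=RRRR U=WBWB F=GWGW D=YGYG B=YBYB
After move 2 (F'): F=WWGG U=WBRR R=GRYR D=OOYG L=OBOW
After move 3 (U): U=RWRB F=GRGG R=YBYR B=OBYB L=WWOW
Query 1: L[3] = W
Query 2: R[0] = Y
Query 3: D[3] = G
Query 4: B[3] = B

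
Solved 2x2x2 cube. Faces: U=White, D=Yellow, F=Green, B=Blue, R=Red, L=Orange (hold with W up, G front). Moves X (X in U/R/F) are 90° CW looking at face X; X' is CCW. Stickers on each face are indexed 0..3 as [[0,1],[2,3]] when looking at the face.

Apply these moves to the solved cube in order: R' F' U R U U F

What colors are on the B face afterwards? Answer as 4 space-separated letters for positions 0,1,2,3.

Answer: G O W B

Derivation:
After move 1 (R'): R=RRRR U=WBWB F=GWGW D=YGYG B=YBYB
After move 2 (F'): F=WWGG U=WBRR R=GRYR D=OOYG L=OBOW
After move 3 (U): U=RWRB F=GRGG R=YBYR B=OBYB L=WWOW
After move 4 (R): R=YYRB U=RRRG F=GOGG D=OYYO B=BBWB
After move 5 (U): U=RRGR F=YYGG R=BBRB B=WWWB L=GOOW
After move 6 (U): U=GRRR F=BBGG R=WWRB B=GOWB L=YYOW
After move 7 (F): F=GBGB U=GRWY R=RWRB D=RWYO L=YOOY
Query: B face = GOWB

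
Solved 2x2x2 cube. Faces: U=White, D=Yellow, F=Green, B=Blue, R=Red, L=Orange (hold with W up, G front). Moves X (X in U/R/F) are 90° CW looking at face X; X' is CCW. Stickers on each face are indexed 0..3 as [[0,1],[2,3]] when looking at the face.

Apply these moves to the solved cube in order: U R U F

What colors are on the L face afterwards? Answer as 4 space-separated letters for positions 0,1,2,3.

After move 1 (U): U=WWWW F=RRGG R=BBRR B=OOBB L=GGOO
After move 2 (R): R=RBRB U=WRWG F=RYGY D=YBYO B=WOWB
After move 3 (U): U=WWGR F=RBGY R=WORB B=GGWB L=RYOO
After move 4 (F): F=GRYB U=WWOY R=GORB D=RWYO L=RYOB
Query: L face = RYOB

Answer: R Y O B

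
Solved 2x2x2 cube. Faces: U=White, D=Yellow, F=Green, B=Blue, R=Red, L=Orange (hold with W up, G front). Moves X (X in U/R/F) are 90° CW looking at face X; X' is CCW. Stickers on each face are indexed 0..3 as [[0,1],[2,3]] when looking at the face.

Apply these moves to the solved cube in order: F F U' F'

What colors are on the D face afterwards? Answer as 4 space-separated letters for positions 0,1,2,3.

After move 1 (F): F=GGGG U=WWOO R=WRWR D=RRYY L=OYOY
After move 2 (F): F=GGGG U=WWYY R=OROR D=WWYY L=OROR
After move 3 (U'): U=WYWY F=ORGG R=GGOR B=ORBB L=BBOR
After move 4 (F'): F=RGOG U=WYGO R=WGWR D=BRYY L=BYOW
Query: D face = BRYY

Answer: B R Y Y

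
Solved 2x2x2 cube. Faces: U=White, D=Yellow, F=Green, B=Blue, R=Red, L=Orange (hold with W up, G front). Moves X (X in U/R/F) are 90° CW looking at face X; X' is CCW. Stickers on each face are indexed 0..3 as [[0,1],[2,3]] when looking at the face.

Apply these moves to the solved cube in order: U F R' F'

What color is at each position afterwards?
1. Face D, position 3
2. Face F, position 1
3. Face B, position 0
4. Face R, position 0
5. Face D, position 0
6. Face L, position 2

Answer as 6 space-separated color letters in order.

Answer: R G Y R Y O

Derivation:
After move 1 (U): U=WWWW F=RRGG R=BBRR B=OOBB L=GGOO
After move 2 (F): F=GRGR U=WWOG R=WBWR D=RBYY L=GYOY
After move 3 (R'): R=BRWW U=WBOO F=GWGG D=RRYR B=YOBB
After move 4 (F'): F=WGGG U=WBBW R=RRRW D=YYYR L=GOOO
Query 1: D[3] = R
Query 2: F[1] = G
Query 3: B[0] = Y
Query 4: R[0] = R
Query 5: D[0] = Y
Query 6: L[2] = O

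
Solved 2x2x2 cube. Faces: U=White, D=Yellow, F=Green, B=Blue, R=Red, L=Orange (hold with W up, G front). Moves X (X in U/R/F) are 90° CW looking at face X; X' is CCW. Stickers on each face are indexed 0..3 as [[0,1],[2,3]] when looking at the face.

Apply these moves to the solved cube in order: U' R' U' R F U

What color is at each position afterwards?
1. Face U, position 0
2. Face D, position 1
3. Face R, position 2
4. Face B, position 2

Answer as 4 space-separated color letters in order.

After move 1 (U'): U=WWWW F=OOGG R=GGRR B=RRBB L=BBOO
After move 2 (R'): R=GRGR U=WBWR F=OWGW D=YOYG B=YRYB
After move 3 (U'): U=BRWW F=BBGW R=OWGR B=GRYB L=YROO
After move 4 (R): R=GORW U=BBWW F=BOGG D=YYYG B=WRRB
After move 5 (F): F=GBGO U=BBOR R=WOWW D=RGYG L=YYOY
After move 6 (U): U=OBRB F=WOGO R=WRWW B=YYRB L=GBOY
Query 1: U[0] = O
Query 2: D[1] = G
Query 3: R[2] = W
Query 4: B[2] = R

Answer: O G W R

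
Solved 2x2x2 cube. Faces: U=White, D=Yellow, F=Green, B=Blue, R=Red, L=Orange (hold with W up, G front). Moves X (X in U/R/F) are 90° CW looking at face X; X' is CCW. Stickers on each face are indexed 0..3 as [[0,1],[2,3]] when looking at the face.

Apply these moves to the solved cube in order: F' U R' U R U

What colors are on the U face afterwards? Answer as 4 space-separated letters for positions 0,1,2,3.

After move 1 (F'): F=GGGG U=WWRR R=YRYR D=OOYY L=OWOW
After move 2 (U): U=RWRW F=YRGG R=BBYR B=OWBB L=GGOW
After move 3 (R'): R=BRBY U=RBRO F=YWGW D=ORYG B=YWOB
After move 4 (U): U=RROB F=BRGW R=YWBY B=GGOB L=YWOW
After move 5 (R): R=BYYW U=RROW F=BRGG D=OOYG B=BGRB
After move 6 (U): U=ORWR F=BYGG R=BGYW B=YWRB L=BROW
Query: U face = ORWR

Answer: O R W R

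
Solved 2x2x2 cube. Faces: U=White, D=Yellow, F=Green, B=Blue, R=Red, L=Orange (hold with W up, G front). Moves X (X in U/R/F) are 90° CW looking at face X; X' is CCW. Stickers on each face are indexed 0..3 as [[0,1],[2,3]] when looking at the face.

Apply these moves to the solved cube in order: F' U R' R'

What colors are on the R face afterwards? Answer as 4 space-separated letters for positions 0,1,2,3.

After move 1 (F'): F=GGGG U=WWRR R=YRYR D=OOYY L=OWOW
After move 2 (U): U=RWRW F=YRGG R=BBYR B=OWBB L=GGOW
After move 3 (R'): R=BRBY U=RBRO F=YWGW D=ORYG B=YWOB
After move 4 (R'): R=RYBB U=RORY F=YBGO D=OWYW B=GWRB
Query: R face = RYBB

Answer: R Y B B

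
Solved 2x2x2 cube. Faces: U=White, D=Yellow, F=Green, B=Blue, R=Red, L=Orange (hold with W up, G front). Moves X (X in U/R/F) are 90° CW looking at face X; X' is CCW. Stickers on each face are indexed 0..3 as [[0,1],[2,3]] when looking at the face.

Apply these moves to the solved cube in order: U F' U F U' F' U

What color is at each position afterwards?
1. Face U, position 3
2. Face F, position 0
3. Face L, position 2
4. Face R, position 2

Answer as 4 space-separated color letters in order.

Answer: G O O Y

Derivation:
After move 1 (U): U=WWWW F=RRGG R=BBRR B=OOBB L=GGOO
After move 2 (F'): F=RGRG U=WWBR R=YBYR D=GOYY L=GWOW
After move 3 (U): U=BWRW F=YBRG R=OOYR B=GWBB L=RGOW
After move 4 (F): F=RYGB U=BWWG R=ROWR D=YOYY L=RGOO
After move 5 (U'): U=WGBW F=RGGB R=RYWR B=ROBB L=GWOO
After move 6 (F'): F=GBRG U=WGRW R=OYYR D=WOYY L=GWOB
After move 7 (U): U=RWWG F=OYRG R=ROYR B=GWBB L=GBOB
Query 1: U[3] = G
Query 2: F[0] = O
Query 3: L[2] = O
Query 4: R[2] = Y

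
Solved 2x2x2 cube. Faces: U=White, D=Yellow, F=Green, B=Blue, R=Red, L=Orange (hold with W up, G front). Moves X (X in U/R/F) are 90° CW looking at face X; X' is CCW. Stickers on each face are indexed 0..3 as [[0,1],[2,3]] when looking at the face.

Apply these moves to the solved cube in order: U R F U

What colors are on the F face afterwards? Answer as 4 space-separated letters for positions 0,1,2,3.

Answer: W B Y Y

Derivation:
After move 1 (U): U=WWWW F=RRGG R=BBRR B=OOBB L=GGOO
After move 2 (R): R=RBRB U=WRWG F=RYGY D=YBYO B=WOWB
After move 3 (F): F=GRYY U=WROG R=WBGB D=RRYO L=GYOB
After move 4 (U): U=OWGR F=WBYY R=WOGB B=GYWB L=GROB
Query: F face = WBYY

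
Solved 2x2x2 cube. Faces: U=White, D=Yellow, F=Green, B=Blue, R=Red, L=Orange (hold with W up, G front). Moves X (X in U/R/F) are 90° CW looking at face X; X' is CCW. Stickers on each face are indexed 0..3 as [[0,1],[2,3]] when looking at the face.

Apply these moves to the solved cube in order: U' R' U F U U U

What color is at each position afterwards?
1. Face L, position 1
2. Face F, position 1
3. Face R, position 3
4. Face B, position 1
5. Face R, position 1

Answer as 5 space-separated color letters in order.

After move 1 (U'): U=WWWW F=OOGG R=GGRR B=RRBB L=BBOO
After move 2 (R'): R=GRGR U=WBWR F=OWGW D=YOYG B=YRYB
After move 3 (U): U=WWRB F=GRGW R=YRGR B=BBYB L=OWOO
After move 4 (F): F=GGWR U=WWOW R=RRBR D=GYYG L=OYOO
After move 5 (U): U=OWWW F=RRWR R=BBBR B=OYYB L=GGOO
After move 6 (U): U=WOWW F=BBWR R=OYBR B=GGYB L=RROO
After move 7 (U): U=WWWO F=OYWR R=GGBR B=RRYB L=BBOO
Query 1: L[1] = B
Query 2: F[1] = Y
Query 3: R[3] = R
Query 4: B[1] = R
Query 5: R[1] = G

Answer: B Y R R G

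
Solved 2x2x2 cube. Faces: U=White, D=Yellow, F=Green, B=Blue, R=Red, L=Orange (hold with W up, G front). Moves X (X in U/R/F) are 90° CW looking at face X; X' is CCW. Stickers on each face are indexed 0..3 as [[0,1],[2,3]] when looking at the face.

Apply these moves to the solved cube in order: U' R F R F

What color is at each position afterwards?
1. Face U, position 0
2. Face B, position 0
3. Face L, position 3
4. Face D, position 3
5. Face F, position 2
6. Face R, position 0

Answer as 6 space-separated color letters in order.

After move 1 (U'): U=WWWW F=OOGG R=GGRR B=RRBB L=BBOO
After move 2 (R): R=RGRG U=WOWG F=OYGY D=YBYR B=WRWB
After move 3 (F): F=GOYY U=WOOB R=WGGG D=RRYR L=BYOB
After move 4 (R): R=GWGG U=WOOY F=GRYR D=RWYW B=BROB
After move 5 (F): F=YGRR U=WOBY R=OWYG D=GGYW L=BROW
Query 1: U[0] = W
Query 2: B[0] = B
Query 3: L[3] = W
Query 4: D[3] = W
Query 5: F[2] = R
Query 6: R[0] = O

Answer: W B W W R O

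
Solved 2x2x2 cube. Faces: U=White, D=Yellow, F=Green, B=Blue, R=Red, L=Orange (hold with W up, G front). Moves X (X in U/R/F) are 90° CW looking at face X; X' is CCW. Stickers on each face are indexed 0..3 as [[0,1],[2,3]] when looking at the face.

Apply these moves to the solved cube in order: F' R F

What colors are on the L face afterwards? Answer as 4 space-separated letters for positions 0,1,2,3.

Answer: O O O B

Derivation:
After move 1 (F'): F=GGGG U=WWRR R=YRYR D=OOYY L=OWOW
After move 2 (R): R=YYRR U=WGRG F=GOGY D=OBYB B=RBWB
After move 3 (F): F=GGYO U=WGWW R=RYGR D=RYYB L=OOOB
Query: L face = OOOB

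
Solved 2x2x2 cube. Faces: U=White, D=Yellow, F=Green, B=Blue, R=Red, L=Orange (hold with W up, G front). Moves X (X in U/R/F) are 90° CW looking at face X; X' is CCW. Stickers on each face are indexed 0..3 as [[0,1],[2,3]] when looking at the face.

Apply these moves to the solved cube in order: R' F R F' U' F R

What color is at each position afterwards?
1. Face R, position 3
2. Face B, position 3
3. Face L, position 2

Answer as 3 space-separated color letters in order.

Answer: G B O

Derivation:
After move 1 (R'): R=RRRR U=WBWB F=GWGW D=YGYG B=YBYB
After move 2 (F): F=GGWW U=WBOO R=WRBR D=RRYG L=OYOG
After move 3 (R): R=BWRR U=WGOW F=GRWG D=RYYY B=OBBB
After move 4 (F'): F=RGGW U=WGBR R=YWRR D=YGYY L=OWOO
After move 5 (U'): U=GRWB F=OWGW R=RGRR B=YWBB L=OBOO
After move 6 (F): F=GOWW U=GROB R=WGBR D=RRYY L=OYOG
After move 7 (R): R=BWRG U=GOOW F=GRWY D=RBYY B=BWRB
Query 1: R[3] = G
Query 2: B[3] = B
Query 3: L[2] = O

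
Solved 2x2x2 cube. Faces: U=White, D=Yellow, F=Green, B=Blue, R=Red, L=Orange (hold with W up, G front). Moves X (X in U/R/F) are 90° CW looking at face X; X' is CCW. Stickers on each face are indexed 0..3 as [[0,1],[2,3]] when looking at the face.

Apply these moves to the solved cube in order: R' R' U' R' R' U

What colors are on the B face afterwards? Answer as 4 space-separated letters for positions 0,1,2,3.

Answer: G B O B

Derivation:
After move 1 (R'): R=RRRR U=WBWB F=GWGW D=YGYG B=YBYB
After move 2 (R'): R=RRRR U=WYWY F=GBGB D=YWYW B=GBGB
After move 3 (U'): U=YYWW F=OOGB R=GBRR B=RRGB L=GBOO
After move 4 (R'): R=BRGR U=YGWR F=OYGW D=YOYB B=WRWB
After move 5 (R'): R=RRBG U=YWWW F=OGGR D=YYYW B=BROB
After move 6 (U): U=WYWW F=RRGR R=BRBG B=GBOB L=OGOO
Query: B face = GBOB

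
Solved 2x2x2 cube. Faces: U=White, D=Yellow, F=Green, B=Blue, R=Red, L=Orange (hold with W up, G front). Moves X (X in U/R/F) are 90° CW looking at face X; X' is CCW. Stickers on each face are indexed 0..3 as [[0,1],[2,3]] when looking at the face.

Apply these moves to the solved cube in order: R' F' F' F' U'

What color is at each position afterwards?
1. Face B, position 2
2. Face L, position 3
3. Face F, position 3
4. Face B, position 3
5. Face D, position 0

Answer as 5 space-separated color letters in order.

Answer: Y G W B R

Derivation:
After move 1 (R'): R=RRRR U=WBWB F=GWGW D=YGYG B=YBYB
After move 2 (F'): F=WWGG U=WBRR R=GRYR D=OOYG L=OBOW
After move 3 (F'): F=WGWG U=WBGY R=OROR D=BWYG L=OROR
After move 4 (F'): F=GGWW U=WBOO R=WRBR D=RRYG L=OYOG
After move 5 (U'): U=BOWO F=OYWW R=GGBR B=WRYB L=YBOG
Query 1: B[2] = Y
Query 2: L[3] = G
Query 3: F[3] = W
Query 4: B[3] = B
Query 5: D[0] = R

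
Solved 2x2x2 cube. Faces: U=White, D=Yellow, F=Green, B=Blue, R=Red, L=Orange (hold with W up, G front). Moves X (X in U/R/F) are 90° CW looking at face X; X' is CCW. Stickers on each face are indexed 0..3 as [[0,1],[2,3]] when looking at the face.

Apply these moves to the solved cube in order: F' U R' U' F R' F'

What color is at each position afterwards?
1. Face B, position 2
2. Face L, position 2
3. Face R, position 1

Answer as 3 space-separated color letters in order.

Answer: Y O Y

Derivation:
After move 1 (F'): F=GGGG U=WWRR R=YRYR D=OOYY L=OWOW
After move 2 (U): U=RWRW F=YRGG R=BBYR B=OWBB L=GGOW
After move 3 (R'): R=BRBY U=RBRO F=YWGW D=ORYG B=YWOB
After move 4 (U'): U=BORR F=GGGW R=YWBY B=BROB L=YWOW
After move 5 (F): F=GGWG U=BOWW R=RWRY D=BYYG L=YOOR
After move 6 (R'): R=WYRR U=BOWB F=GOWW D=BGYG B=GRYB
After move 7 (F'): F=OWGW U=BOWR R=GYBR D=ORYG L=YBOW
Query 1: B[2] = Y
Query 2: L[2] = O
Query 3: R[1] = Y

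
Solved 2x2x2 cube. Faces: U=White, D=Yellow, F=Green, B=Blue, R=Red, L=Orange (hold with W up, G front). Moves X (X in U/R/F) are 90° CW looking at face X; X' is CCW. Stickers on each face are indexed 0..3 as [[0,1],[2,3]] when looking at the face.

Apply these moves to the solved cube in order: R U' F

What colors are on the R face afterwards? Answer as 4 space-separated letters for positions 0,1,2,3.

After move 1 (R): R=RRRR U=WGWG F=GYGY D=YBYB B=WBWB
After move 2 (U'): U=GGWW F=OOGY R=GYRR B=RRWB L=WBOO
After move 3 (F): F=GOYO U=GGOB R=WYWR D=RGYB L=WYOB
Query: R face = WYWR

Answer: W Y W R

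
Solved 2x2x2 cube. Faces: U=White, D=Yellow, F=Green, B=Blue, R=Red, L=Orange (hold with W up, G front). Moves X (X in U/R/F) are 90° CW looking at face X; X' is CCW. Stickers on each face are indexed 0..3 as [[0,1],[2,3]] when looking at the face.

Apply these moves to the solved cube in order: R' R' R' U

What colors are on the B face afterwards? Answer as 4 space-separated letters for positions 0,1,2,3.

Answer: O O W B

Derivation:
After move 1 (R'): R=RRRR U=WBWB F=GWGW D=YGYG B=YBYB
After move 2 (R'): R=RRRR U=WYWY F=GBGB D=YWYW B=GBGB
After move 3 (R'): R=RRRR U=WGWG F=GYGY D=YBYB B=WBWB
After move 4 (U): U=WWGG F=RRGY R=WBRR B=OOWB L=GYOO
Query: B face = OOWB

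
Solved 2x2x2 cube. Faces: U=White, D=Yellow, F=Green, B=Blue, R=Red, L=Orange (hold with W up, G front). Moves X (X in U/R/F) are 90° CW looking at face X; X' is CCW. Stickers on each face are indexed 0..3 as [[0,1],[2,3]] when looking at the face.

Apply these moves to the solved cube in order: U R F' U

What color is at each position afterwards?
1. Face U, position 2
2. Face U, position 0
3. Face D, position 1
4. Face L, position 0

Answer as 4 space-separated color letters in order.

Answer: R R O Y

Derivation:
After move 1 (U): U=WWWW F=RRGG R=BBRR B=OOBB L=GGOO
After move 2 (R): R=RBRB U=WRWG F=RYGY D=YBYO B=WOWB
After move 3 (F'): F=YYRG U=WRRR R=BBYB D=GOYO L=GGOW
After move 4 (U): U=RWRR F=BBRG R=WOYB B=GGWB L=YYOW
Query 1: U[2] = R
Query 2: U[0] = R
Query 3: D[1] = O
Query 4: L[0] = Y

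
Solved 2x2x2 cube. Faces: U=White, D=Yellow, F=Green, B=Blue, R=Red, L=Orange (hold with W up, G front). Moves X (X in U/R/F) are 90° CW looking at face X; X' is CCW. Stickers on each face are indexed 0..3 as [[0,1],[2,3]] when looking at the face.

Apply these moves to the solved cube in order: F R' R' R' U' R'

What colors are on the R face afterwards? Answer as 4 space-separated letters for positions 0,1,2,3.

After move 1 (F): F=GGGG U=WWOO R=WRWR D=RRYY L=OYOY
After move 2 (R'): R=RRWW U=WBOB F=GWGO D=RGYG B=YBRB
After move 3 (R'): R=RWRW U=WROY F=GBGB D=RWYO B=GBGB
After move 4 (R'): R=WWRR U=WGOG F=GRGY D=RBYB B=OBWB
After move 5 (U'): U=GGWO F=OYGY R=GRRR B=WWWB L=OBOY
After move 6 (R'): R=RRGR U=GWWW F=OGGO D=RYYY B=BWBB
Query: R face = RRGR

Answer: R R G R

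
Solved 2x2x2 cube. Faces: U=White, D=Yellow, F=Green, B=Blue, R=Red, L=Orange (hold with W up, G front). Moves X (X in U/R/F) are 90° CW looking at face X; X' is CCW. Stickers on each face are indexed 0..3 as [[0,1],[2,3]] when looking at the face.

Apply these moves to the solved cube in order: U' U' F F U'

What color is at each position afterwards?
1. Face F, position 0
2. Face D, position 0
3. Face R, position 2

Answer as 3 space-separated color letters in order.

After move 1 (U'): U=WWWW F=OOGG R=GGRR B=RRBB L=BBOO
After move 2 (U'): U=WWWW F=BBGG R=OORR B=GGBB L=RROO
After move 3 (F): F=GBGB U=WWOR R=WOWR D=ROYY L=RYOY
After move 4 (F): F=GGBB U=WWYY R=OORR D=WWYY L=RROO
After move 5 (U'): U=WYWY F=RRBB R=GGRR B=OOBB L=GGOO
Query 1: F[0] = R
Query 2: D[0] = W
Query 3: R[2] = R

Answer: R W R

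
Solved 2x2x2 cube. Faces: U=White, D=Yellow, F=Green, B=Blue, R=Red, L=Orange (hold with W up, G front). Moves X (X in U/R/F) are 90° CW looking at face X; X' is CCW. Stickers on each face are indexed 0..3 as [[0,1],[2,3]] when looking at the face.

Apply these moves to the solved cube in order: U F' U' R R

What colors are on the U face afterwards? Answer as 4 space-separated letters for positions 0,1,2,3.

After move 1 (U): U=WWWW F=RRGG R=BBRR B=OOBB L=GGOO
After move 2 (F'): F=RGRG U=WWBR R=YBYR D=GOYY L=GWOW
After move 3 (U'): U=WRWB F=GWRG R=RGYR B=YBBB L=OOOW
After move 4 (R): R=YRRG U=WWWG F=GORY D=GBYY B=BBRB
After move 5 (R): R=RYGR U=WOWY F=GBRY D=GRYB B=GBWB
Query: U face = WOWY

Answer: W O W Y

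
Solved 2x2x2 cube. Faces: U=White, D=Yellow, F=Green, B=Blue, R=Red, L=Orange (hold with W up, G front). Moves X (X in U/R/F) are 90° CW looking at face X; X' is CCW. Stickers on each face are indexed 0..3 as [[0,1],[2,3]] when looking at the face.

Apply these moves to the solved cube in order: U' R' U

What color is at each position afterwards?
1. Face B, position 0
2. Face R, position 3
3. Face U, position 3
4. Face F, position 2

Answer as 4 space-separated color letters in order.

After move 1 (U'): U=WWWW F=OOGG R=GGRR B=RRBB L=BBOO
After move 2 (R'): R=GRGR U=WBWR F=OWGW D=YOYG B=YRYB
After move 3 (U): U=WWRB F=GRGW R=YRGR B=BBYB L=OWOO
Query 1: B[0] = B
Query 2: R[3] = R
Query 3: U[3] = B
Query 4: F[2] = G

Answer: B R B G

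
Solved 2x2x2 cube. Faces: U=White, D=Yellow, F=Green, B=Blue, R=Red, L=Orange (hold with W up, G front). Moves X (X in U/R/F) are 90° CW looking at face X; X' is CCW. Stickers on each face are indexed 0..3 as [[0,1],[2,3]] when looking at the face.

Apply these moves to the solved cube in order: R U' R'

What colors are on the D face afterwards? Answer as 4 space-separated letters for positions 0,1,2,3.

After move 1 (R): R=RRRR U=WGWG F=GYGY D=YBYB B=WBWB
After move 2 (U'): U=GGWW F=OOGY R=GYRR B=RRWB L=WBOO
After move 3 (R'): R=YRGR U=GWWR F=OGGW D=YOYY B=BRBB
Query: D face = YOYY

Answer: Y O Y Y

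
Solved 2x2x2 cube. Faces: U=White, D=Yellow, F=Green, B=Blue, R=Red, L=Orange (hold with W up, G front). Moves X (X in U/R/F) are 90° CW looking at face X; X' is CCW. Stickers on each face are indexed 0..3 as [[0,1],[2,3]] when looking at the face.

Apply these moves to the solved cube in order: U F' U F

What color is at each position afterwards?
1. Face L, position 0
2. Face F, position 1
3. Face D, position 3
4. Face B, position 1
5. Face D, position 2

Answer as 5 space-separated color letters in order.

Answer: R Y Y W Y

Derivation:
After move 1 (U): U=WWWW F=RRGG R=BBRR B=OOBB L=GGOO
After move 2 (F'): F=RGRG U=WWBR R=YBYR D=GOYY L=GWOW
After move 3 (U): U=BWRW F=YBRG R=OOYR B=GWBB L=RGOW
After move 4 (F): F=RYGB U=BWWG R=ROWR D=YOYY L=RGOO
Query 1: L[0] = R
Query 2: F[1] = Y
Query 3: D[3] = Y
Query 4: B[1] = W
Query 5: D[2] = Y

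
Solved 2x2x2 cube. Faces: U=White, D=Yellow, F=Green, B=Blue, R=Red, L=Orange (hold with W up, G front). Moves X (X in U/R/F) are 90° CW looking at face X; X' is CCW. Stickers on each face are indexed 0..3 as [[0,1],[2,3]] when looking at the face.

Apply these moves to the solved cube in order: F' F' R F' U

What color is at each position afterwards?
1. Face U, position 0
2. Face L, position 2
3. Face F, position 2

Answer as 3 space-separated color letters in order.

After move 1 (F'): F=GGGG U=WWRR R=YRYR D=OOYY L=OWOW
After move 2 (F'): F=GGGG U=WWYY R=OROR D=WWYY L=OROR
After move 3 (R): R=OORR U=WGYG F=GWGY D=WBYB B=YBWB
After move 4 (F'): F=WYGG U=WGOR R=BOWR D=RRYB L=OGOY
After move 5 (U): U=OWRG F=BOGG R=YBWR B=OGWB L=WYOY
Query 1: U[0] = O
Query 2: L[2] = O
Query 3: F[2] = G

Answer: O O G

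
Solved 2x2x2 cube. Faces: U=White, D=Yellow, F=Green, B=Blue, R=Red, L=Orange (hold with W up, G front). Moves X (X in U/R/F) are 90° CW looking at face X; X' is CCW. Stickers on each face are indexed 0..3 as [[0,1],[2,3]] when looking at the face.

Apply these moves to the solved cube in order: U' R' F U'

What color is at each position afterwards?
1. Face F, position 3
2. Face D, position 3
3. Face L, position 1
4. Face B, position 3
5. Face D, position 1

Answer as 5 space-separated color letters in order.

Answer: W G R B G

Derivation:
After move 1 (U'): U=WWWW F=OOGG R=GGRR B=RRBB L=BBOO
After move 2 (R'): R=GRGR U=WBWR F=OWGW D=YOYG B=YRYB
After move 3 (F): F=GOWW U=WBOB R=WRRR D=GGYG L=BYOO
After move 4 (U'): U=BBWO F=BYWW R=GORR B=WRYB L=YROO
Query 1: F[3] = W
Query 2: D[3] = G
Query 3: L[1] = R
Query 4: B[3] = B
Query 5: D[1] = G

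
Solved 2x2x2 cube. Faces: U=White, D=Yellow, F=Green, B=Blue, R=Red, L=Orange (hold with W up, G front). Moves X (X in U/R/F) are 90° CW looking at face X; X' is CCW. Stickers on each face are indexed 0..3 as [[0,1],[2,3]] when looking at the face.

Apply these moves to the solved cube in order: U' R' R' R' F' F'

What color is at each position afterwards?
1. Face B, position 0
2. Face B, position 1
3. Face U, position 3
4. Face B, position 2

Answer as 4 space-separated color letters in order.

Answer: W R Y W

Derivation:
After move 1 (U'): U=WWWW F=OOGG R=GGRR B=RRBB L=BBOO
After move 2 (R'): R=GRGR U=WBWR F=OWGW D=YOYG B=YRYB
After move 3 (R'): R=RRGG U=WYWY F=OBGR D=YWYW B=GROB
After move 4 (R'): R=RGRG U=WOWG F=OYGY D=YBYR B=WRWB
After move 5 (F'): F=YYOG U=WORR R=BGYG D=BOYR L=BGOW
After move 6 (F'): F=YGYO U=WOBY R=OGBG D=GWYR L=BROR
Query 1: B[0] = W
Query 2: B[1] = R
Query 3: U[3] = Y
Query 4: B[2] = W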